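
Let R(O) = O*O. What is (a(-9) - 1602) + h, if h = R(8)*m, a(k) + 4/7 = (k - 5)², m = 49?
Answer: 12106/7 ≈ 1729.4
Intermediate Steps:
R(O) = O²
a(k) = -4/7 + (-5 + k)² (a(k) = -4/7 + (k - 5)² = -4/7 + (-5 + k)²)
h = 3136 (h = 8²*49 = 64*49 = 3136)
(a(-9) - 1602) + h = ((-4/7 + (-5 - 9)²) - 1602) + 3136 = ((-4/7 + (-14)²) - 1602) + 3136 = ((-4/7 + 196) - 1602) + 3136 = (1368/7 - 1602) + 3136 = -9846/7 + 3136 = 12106/7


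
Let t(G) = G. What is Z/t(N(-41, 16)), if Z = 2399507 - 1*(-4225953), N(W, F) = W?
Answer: -6625460/41 ≈ -1.6160e+5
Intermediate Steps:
Z = 6625460 (Z = 2399507 + 4225953 = 6625460)
Z/t(N(-41, 16)) = 6625460/(-41) = 6625460*(-1/41) = -6625460/41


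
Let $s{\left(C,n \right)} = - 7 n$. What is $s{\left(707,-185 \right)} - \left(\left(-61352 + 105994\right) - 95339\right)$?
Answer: $51992$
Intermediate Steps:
$s{\left(707,-185 \right)} - \left(\left(-61352 + 105994\right) - 95339\right) = \left(-7\right) \left(-185\right) - \left(\left(-61352 + 105994\right) - 95339\right) = 1295 - \left(44642 - 95339\right) = 1295 - -50697 = 1295 + 50697 = 51992$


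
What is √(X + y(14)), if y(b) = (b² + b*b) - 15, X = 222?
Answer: √599 ≈ 24.474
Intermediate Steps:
y(b) = -15 + 2*b² (y(b) = (b² + b²) - 15 = 2*b² - 15 = -15 + 2*b²)
√(X + y(14)) = √(222 + (-15 + 2*14²)) = √(222 + (-15 + 2*196)) = √(222 + (-15 + 392)) = √(222 + 377) = √599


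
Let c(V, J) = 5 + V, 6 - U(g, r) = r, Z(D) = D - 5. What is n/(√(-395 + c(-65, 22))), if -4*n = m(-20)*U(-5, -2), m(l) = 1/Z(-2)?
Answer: -2*I*√455/3185 ≈ -0.013394*I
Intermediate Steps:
Z(D) = -5 + D
U(g, r) = 6 - r
m(l) = -⅐ (m(l) = 1/(-5 - 2) = 1/(-7) = -⅐)
n = 2/7 (n = -(-1)*(6 - 1*(-2))/28 = -(-1)*(6 + 2)/28 = -(-1)*8/28 = -¼*(-8/7) = 2/7 ≈ 0.28571)
n/(√(-395 + c(-65, 22))) = 2/(7*(√(-395 + (5 - 65)))) = 2/(7*(√(-395 - 60))) = 2/(7*(√(-455))) = 2/(7*((I*√455))) = 2*(-I*√455/455)/7 = -2*I*√455/3185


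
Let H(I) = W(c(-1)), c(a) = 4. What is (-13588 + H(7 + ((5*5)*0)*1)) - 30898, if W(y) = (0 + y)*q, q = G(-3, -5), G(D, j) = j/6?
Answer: -133468/3 ≈ -44489.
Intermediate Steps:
G(D, j) = j/6 (G(D, j) = j*(⅙) = j/6)
q = -⅚ (q = (⅙)*(-5) = -⅚ ≈ -0.83333)
W(y) = -5*y/6 (W(y) = (0 + y)*(-⅚) = y*(-⅚) = -5*y/6)
H(I) = -10/3 (H(I) = -⅚*4 = -10/3)
(-13588 + H(7 + ((5*5)*0)*1)) - 30898 = (-13588 - 10/3) - 30898 = -40774/3 - 30898 = -133468/3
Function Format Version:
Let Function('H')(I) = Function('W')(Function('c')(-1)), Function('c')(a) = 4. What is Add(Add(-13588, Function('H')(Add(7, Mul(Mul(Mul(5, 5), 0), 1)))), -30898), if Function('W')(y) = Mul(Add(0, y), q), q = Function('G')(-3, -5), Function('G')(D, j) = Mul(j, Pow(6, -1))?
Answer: Rational(-133468, 3) ≈ -44489.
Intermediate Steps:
Function('G')(D, j) = Mul(Rational(1, 6), j) (Function('G')(D, j) = Mul(j, Rational(1, 6)) = Mul(Rational(1, 6), j))
q = Rational(-5, 6) (q = Mul(Rational(1, 6), -5) = Rational(-5, 6) ≈ -0.83333)
Function('W')(y) = Mul(Rational(-5, 6), y) (Function('W')(y) = Mul(Add(0, y), Rational(-5, 6)) = Mul(y, Rational(-5, 6)) = Mul(Rational(-5, 6), y))
Function('H')(I) = Rational(-10, 3) (Function('H')(I) = Mul(Rational(-5, 6), 4) = Rational(-10, 3))
Add(Add(-13588, Function('H')(Add(7, Mul(Mul(Mul(5, 5), 0), 1)))), -30898) = Add(Add(-13588, Rational(-10, 3)), -30898) = Add(Rational(-40774, 3), -30898) = Rational(-133468, 3)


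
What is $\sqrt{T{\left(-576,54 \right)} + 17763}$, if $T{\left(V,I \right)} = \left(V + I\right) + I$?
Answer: $\sqrt{17295} \approx 131.51$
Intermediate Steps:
$T{\left(V,I \right)} = V + 2 I$ ($T{\left(V,I \right)} = \left(I + V\right) + I = V + 2 I$)
$\sqrt{T{\left(-576,54 \right)} + 17763} = \sqrt{\left(-576 + 2 \cdot 54\right) + 17763} = \sqrt{\left(-576 + 108\right) + 17763} = \sqrt{-468 + 17763} = \sqrt{17295}$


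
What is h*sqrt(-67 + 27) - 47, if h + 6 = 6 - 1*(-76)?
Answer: -47 + 152*I*sqrt(10) ≈ -47.0 + 480.67*I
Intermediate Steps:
h = 76 (h = -6 + (6 - 1*(-76)) = -6 + (6 + 76) = -6 + 82 = 76)
h*sqrt(-67 + 27) - 47 = 76*sqrt(-67 + 27) - 47 = 76*sqrt(-40) - 47 = 76*(2*I*sqrt(10)) - 47 = 152*I*sqrt(10) - 47 = -47 + 152*I*sqrt(10)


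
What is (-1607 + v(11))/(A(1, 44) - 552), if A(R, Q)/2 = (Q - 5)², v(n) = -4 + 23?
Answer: -794/1245 ≈ -0.63775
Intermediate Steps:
v(n) = 19
A(R, Q) = 2*(-5 + Q)² (A(R, Q) = 2*(Q - 5)² = 2*(-5 + Q)²)
(-1607 + v(11))/(A(1, 44) - 552) = (-1607 + 19)/(2*(-5 + 44)² - 552) = -1588/(2*39² - 552) = -1588/(2*1521 - 552) = -1588/(3042 - 552) = -1588/2490 = -1588*1/2490 = -794/1245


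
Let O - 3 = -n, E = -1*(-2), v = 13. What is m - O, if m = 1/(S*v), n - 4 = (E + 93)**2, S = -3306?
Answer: 387919427/42978 ≈ 9026.0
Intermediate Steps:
E = 2
n = 9029 (n = 4 + (2 + 93)**2 = 4 + 95**2 = 4 + 9025 = 9029)
m = -1/42978 (m = 1/(-3306*13) = 1/(-42978) = -1/42978 ≈ -2.3268e-5)
O = -9026 (O = 3 - 1*9029 = 3 - 9029 = -9026)
m - O = -1/42978 - 1*(-9026) = -1/42978 + 9026 = 387919427/42978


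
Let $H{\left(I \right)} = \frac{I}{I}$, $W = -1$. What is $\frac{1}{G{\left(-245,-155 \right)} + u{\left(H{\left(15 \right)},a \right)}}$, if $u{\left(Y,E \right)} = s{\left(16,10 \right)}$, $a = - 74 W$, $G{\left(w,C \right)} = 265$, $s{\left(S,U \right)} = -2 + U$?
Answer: $\frac{1}{273} \approx 0.003663$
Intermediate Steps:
$a = 74$ ($a = \left(-74\right) \left(-1\right) = 74$)
$H{\left(I \right)} = 1$
$u{\left(Y,E \right)} = 8$ ($u{\left(Y,E \right)} = -2 + 10 = 8$)
$\frac{1}{G{\left(-245,-155 \right)} + u{\left(H{\left(15 \right)},a \right)}} = \frac{1}{265 + 8} = \frac{1}{273}$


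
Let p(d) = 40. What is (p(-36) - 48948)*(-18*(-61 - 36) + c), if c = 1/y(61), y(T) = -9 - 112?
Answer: -10332548620/121 ≈ -8.5393e+7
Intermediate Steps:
y(T) = -121
c = -1/121 (c = 1/(-121) = -1/121 ≈ -0.0082645)
(p(-36) - 48948)*(-18*(-61 - 36) + c) = (40 - 48948)*(-18*(-61 - 36) - 1/121) = -48908*(-18*(-97) - 1/121) = -48908*(1746 - 1/121) = -48908*211265/121 = -10332548620/121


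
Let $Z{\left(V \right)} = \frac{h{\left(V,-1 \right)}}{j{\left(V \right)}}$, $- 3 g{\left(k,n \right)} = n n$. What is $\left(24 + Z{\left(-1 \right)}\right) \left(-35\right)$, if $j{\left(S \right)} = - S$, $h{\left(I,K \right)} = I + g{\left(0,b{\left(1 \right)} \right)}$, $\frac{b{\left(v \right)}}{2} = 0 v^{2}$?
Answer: $-805$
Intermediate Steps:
$b{\left(v \right)} = 0$ ($b{\left(v \right)} = 2 \cdot 0 v^{2} = 2 \cdot 0 = 0$)
$g{\left(k,n \right)} = - \frac{n^{2}}{3}$ ($g{\left(k,n \right)} = - \frac{n n}{3} = - \frac{n^{2}}{3}$)
$h{\left(I,K \right)} = I$ ($h{\left(I,K \right)} = I - \frac{0^{2}}{3} = I - 0 = I + 0 = I$)
$Z{\left(V \right)} = -1$ ($Z{\left(V \right)} = \frac{V}{\left(-1\right) V} = V \left(- \frac{1}{V}\right) = -1$)
$\left(24 + Z{\left(-1 \right)}\right) \left(-35\right) = \left(24 - 1\right) \left(-35\right) = 23 \left(-35\right) = -805$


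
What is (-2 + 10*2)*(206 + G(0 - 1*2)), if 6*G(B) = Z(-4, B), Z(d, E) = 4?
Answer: 3720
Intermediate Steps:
G(B) = ⅔ (G(B) = (⅙)*4 = ⅔)
(-2 + 10*2)*(206 + G(0 - 1*2)) = (-2 + 10*2)*(206 + ⅔) = (-2 + 20)*(620/3) = 18*(620/3) = 3720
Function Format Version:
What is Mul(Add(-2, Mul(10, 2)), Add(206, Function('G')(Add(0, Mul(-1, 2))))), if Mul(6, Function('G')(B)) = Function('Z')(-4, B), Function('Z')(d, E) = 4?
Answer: 3720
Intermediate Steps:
Function('G')(B) = Rational(2, 3) (Function('G')(B) = Mul(Rational(1, 6), 4) = Rational(2, 3))
Mul(Add(-2, Mul(10, 2)), Add(206, Function('G')(Add(0, Mul(-1, 2))))) = Mul(Add(-2, Mul(10, 2)), Add(206, Rational(2, 3))) = Mul(Add(-2, 20), Rational(620, 3)) = Mul(18, Rational(620, 3)) = 3720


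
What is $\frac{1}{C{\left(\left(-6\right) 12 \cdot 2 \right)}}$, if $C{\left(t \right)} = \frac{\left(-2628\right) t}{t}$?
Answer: $- \frac{1}{2628} \approx -0.00038052$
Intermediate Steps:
$C{\left(t \right)} = -2628$
$\frac{1}{C{\left(\left(-6\right) 12 \cdot 2 \right)}} = \frac{1}{-2628} = - \frac{1}{2628}$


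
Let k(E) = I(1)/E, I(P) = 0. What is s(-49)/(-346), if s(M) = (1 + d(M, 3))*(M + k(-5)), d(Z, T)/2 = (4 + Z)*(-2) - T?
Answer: 8575/346 ≈ 24.783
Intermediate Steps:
d(Z, T) = -16 - 4*Z - 2*T (d(Z, T) = 2*((4 + Z)*(-2) - T) = 2*((-8 - 2*Z) - T) = 2*(-8 - T - 2*Z) = -16 - 4*Z - 2*T)
k(E) = 0 (k(E) = 0/E = 0)
s(M) = M*(-21 - 4*M) (s(M) = (1 + (-16 - 4*M - 2*3))*(M + 0) = (1 + (-16 - 4*M - 6))*M = (1 + (-22 - 4*M))*M = (-21 - 4*M)*M = M*(-21 - 4*M))
s(-49)/(-346) = -49*(-21 - 4*(-49))/(-346) = -49*(-21 + 196)*(-1/346) = -49*175*(-1/346) = -8575*(-1/346) = 8575/346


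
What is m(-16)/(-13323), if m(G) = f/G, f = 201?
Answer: 67/71056 ≈ 0.00094292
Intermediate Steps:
m(G) = 201/G
m(-16)/(-13323) = (201/(-16))/(-13323) = (201*(-1/16))*(-1/13323) = -201/16*(-1/13323) = 67/71056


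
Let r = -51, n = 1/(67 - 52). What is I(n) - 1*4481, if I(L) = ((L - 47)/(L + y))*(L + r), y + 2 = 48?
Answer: -45907709/10365 ≈ -4429.1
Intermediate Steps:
y = 46 (y = -2 + 48 = 46)
n = 1/15 ≈ 0.066667
I(L) = (-51 + L)*(-47 + L)/(46 + L) (I(L) = ((L - 47)/(L + 46))*(L - 51) = ((-47 + L)/(46 + L))*(-51 + L) = (-51 + L)*(-47 + L)/(46 + L))
I(n) - 1*4481 = (2397 + (1/15)**2 - 98*1/15)/(46 + 1/15) - 1*4481 = (2397 + 1/225 - 98/15)/(691/15) - 4481 = (15/691)*(537856/225) - 4481 = 537856/10365 - 4481 = -45907709/10365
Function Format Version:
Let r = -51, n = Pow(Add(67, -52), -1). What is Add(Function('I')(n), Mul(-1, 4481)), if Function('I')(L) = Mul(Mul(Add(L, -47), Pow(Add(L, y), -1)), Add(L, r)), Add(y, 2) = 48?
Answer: Rational(-45907709, 10365) ≈ -4429.1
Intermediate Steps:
y = 46 (y = Add(-2, 48) = 46)
n = Rational(1, 15) (n = Pow(15, -1) = Rational(1, 15) ≈ 0.066667)
Function('I')(L) = Mul(Pow(Add(46, L), -1), Add(-51, L), Add(-47, L)) (Function('I')(L) = Mul(Mul(Add(L, -47), Pow(Add(L, 46), -1)), Add(L, -51)) = Mul(Mul(Add(-47, L), Pow(Add(46, L), -1)), Add(-51, L)) = Mul(Mul(Pow(Add(46, L), -1), Add(-47, L)), Add(-51, L)) = Mul(Pow(Add(46, L), -1), Add(-51, L), Add(-47, L)))
Add(Function('I')(n), Mul(-1, 4481)) = Add(Mul(Pow(Add(46, Rational(1, 15)), -1), Add(2397, Pow(Rational(1, 15), 2), Mul(-98, Rational(1, 15)))), Mul(-1, 4481)) = Add(Mul(Pow(Rational(691, 15), -1), Add(2397, Rational(1, 225), Rational(-98, 15))), -4481) = Add(Mul(Rational(15, 691), Rational(537856, 225)), -4481) = Add(Rational(537856, 10365), -4481) = Rational(-45907709, 10365)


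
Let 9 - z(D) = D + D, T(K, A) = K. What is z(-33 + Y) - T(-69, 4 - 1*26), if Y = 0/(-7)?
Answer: 144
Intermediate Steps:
Y = 0 (Y = 0*(-⅐) = 0)
z(D) = 9 - 2*D (z(D) = 9 - (D + D) = 9 - 2*D)
z(-33 + Y) - T(-69, 4 - 1*26) = (9 - 2*(-33 + 0)) - 1*(-69) = (9 - 2*(-33)) + 69 = (9 + 66) + 69 = 75 + 69 = 144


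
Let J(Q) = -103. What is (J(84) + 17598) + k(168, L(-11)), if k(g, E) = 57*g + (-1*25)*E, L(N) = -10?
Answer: 27321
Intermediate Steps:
k(g, E) = -25*E + 57*g (k(g, E) = 57*g - 25*E = -25*E + 57*g)
(J(84) + 17598) + k(168, L(-11)) = (-103 + 17598) + (-25*(-10) + 57*168) = 17495 + (250 + 9576) = 17495 + 9826 = 27321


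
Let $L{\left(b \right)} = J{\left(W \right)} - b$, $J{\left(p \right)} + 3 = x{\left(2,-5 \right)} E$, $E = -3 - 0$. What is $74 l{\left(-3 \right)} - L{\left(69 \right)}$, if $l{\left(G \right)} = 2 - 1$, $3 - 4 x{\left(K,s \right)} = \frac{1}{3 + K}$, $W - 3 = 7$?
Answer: $\frac{1481}{10} \approx 148.1$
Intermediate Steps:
$W = 10$ ($W = 3 + 7 = 10$)
$x{\left(K,s \right)} = \frac{3}{4} - \frac{1}{4 \left(3 + K\right)}$
$l{\left(G \right)} = 1$ ($l{\left(G \right)} = 2 - 1 = 1$)
$E = -3$ ($E = -3 + 0 = -3$)
$J{\left(p \right)} = - \frac{51}{10}$ ($J{\left(p \right)} = -3 + \frac{8 + 3 \cdot 2}{4 \left(3 + 2\right)} \left(-3\right) = -3 + \frac{8 + 6}{4 \cdot 5} \left(-3\right) = -3 + \frac{1}{4} \cdot \frac{1}{5} \cdot 14 \left(-3\right) = -3 + \frac{7}{10} \left(-3\right) = -3 - \frac{21}{10} = - \frac{51}{10}$)
$L{\left(b \right)} = - \frac{51}{10} - b$
$74 l{\left(-3 \right)} - L{\left(69 \right)} = 74 \cdot 1 - \left(- \frac{51}{10} - 69\right) = 74 - \left(- \frac{51}{10} - 69\right) = 74 - - \frac{741}{10} = 74 + \frac{741}{10} = \frac{1481}{10}$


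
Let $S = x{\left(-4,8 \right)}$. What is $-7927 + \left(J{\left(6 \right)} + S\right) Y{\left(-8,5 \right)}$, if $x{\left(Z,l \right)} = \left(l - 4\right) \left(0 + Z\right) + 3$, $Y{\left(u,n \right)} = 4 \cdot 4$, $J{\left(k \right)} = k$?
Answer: $-8039$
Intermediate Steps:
$Y{\left(u,n \right)} = 16$
$x{\left(Z,l \right)} = 3 + Z \left(-4 + l\right)$ ($x{\left(Z,l \right)} = \left(-4 + l\right) Z + 3 = Z \left(-4 + l\right) + 3 = 3 + Z \left(-4 + l\right)$)
$S = -13$ ($S = 3 - -16 - 32 = 3 + 16 - 32 = -13$)
$-7927 + \left(J{\left(6 \right)} + S\right) Y{\left(-8,5 \right)} = -7927 + \left(6 - 13\right) 16 = -7927 - 112 = -8039$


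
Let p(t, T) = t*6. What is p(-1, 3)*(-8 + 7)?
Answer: 6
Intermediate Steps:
p(t, T) = 6*t
p(-1, 3)*(-8 + 7) = (6*(-1))*(-8 + 7) = -6*(-1) = 6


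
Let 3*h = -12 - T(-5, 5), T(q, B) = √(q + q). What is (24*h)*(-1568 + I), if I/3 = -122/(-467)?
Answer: 70261440/467 + 5855120*I*√10/467 ≈ 1.5045e+5 + 39648.0*I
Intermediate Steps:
T(q, B) = √2*√q (T(q, B) = √(2*q) = √2*√q)
I = 366/467 (I = 3*(-122/(-467)) = 3*(-122*(-1/467)) = 3*(122/467) = 366/467 ≈ 0.78373)
h = -4 - I*√10/3 (h = (-12 - √2*√(-5))/3 = (-12 - √2*I*√5)/3 = (-12 - I*√10)/3 = -4 - I*√10/3 ≈ -4.0 - 1.0541*I)
(24*h)*(-1568 + I) = (24*(-4 - I*√10/3))*(-1568 + 366/467) = (-96 - 8*I*√10)*(-731890/467) = 70261440/467 + 5855120*I*√10/467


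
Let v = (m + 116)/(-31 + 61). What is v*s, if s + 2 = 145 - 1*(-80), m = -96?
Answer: 446/3 ≈ 148.67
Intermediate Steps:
v = ⅔ (v = (-96 + 116)/(-31 + 61) = 20/30 = 20*(1/30) = ⅔ ≈ 0.66667)
s = 223 (s = -2 + (145 - 1*(-80)) = -2 + (145 + 80) = -2 + 225 = 223)
v*s = (⅔)*223 = 446/3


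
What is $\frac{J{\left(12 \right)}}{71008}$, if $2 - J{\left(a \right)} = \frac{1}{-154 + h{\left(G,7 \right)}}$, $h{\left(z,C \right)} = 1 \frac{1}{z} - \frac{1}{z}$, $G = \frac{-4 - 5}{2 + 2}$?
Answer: $\frac{309}{10935232} \approx 2.8257 \cdot 10^{-5}$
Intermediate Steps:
$G = - \frac{9}{4} \approx -2.25$
$h{\left(z,C \right)} = 0$ ($h{\left(z,C \right)} = \frac{1}{z} - \frac{1}{z} = 0$)
$J{\left(a \right)} = \frac{309}{154}$ ($J{\left(a \right)} = 2 - \frac{1}{-154 + 0} = 2 - \frac{1}{-154} = 2 - - \frac{1}{154} = 2 + \frac{1}{154} = \frac{309}{154}$)
$\frac{J{\left(12 \right)}}{71008} = \frac{309}{154 \cdot 71008} = \frac{309}{154} \cdot \frac{1}{71008} = \frac{309}{10935232}$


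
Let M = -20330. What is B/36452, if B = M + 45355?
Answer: 1925/2804 ≈ 0.68652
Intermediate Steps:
B = 25025 (B = -20330 + 45355 = 25025)
B/36452 = 25025/36452 = 25025*(1/36452) = 1925/2804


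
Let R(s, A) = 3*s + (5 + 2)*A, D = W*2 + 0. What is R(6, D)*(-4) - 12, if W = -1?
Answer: -28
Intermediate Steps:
D = -2 (D = -1*2 + 0 = -2 + 0 = -2)
R(s, A) = 3*s + 7*A
R(6, D)*(-4) - 12 = (3*6 + 7*(-2))*(-4) - 12 = (18 - 14)*(-4) - 12 = 4*(-4) - 12 = -16 - 12 = -28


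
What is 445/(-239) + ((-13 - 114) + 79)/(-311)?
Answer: -126923/74329 ≈ -1.7076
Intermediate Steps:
445/(-239) + ((-13 - 114) + 79)/(-311) = 445*(-1/239) + (-127 + 79)*(-1/311) = -445/239 - 48*(-1/311) = -445/239 + 48/311 = -126923/74329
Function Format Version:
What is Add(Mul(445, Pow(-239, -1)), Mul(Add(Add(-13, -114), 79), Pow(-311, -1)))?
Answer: Rational(-126923, 74329) ≈ -1.7076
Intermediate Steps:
Add(Mul(445, Pow(-239, -1)), Mul(Add(Add(-13, -114), 79), Pow(-311, -1))) = Add(Mul(445, Rational(-1, 239)), Mul(Add(-127, 79), Rational(-1, 311))) = Add(Rational(-445, 239), Mul(-48, Rational(-1, 311))) = Add(Rational(-445, 239), Rational(48, 311)) = Rational(-126923, 74329)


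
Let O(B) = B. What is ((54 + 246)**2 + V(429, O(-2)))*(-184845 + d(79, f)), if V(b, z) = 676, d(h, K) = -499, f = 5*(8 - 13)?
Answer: -16806252544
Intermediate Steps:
f = -25 (f = 5*(-5) = -25)
((54 + 246)**2 + V(429, O(-2)))*(-184845 + d(79, f)) = ((54 + 246)**2 + 676)*(-184845 - 499) = (300**2 + 676)*(-185344) = (90000 + 676)*(-185344) = 90676*(-185344) = -16806252544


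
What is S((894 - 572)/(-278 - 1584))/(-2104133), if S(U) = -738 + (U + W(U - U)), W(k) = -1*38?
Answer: 103231/279849689 ≈ 0.00036888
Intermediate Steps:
W(k) = -38
S(U) = -776 + U (S(U) = -738 + (U - 38) = -738 + (-38 + U) = -776 + U)
S((894 - 572)/(-278 - 1584))/(-2104133) = (-776 + (894 - 572)/(-278 - 1584))/(-2104133) = (-776 + 322/(-1862))*(-1/2104133) = (-776 + 322*(-1/1862))*(-1/2104133) = (-776 - 23/133)*(-1/2104133) = -103231/133*(-1/2104133) = 103231/279849689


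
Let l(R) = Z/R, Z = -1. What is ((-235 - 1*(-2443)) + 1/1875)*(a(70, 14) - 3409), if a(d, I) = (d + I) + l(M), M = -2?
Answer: -27526866649/3750 ≈ -7.3405e+6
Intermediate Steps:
l(R) = -1/R
a(d, I) = ½ + I + d (a(d, I) = (d + I) - 1/(-2) = (I + d) - 1*(-½) = (I + d) + ½ = ½ + I + d)
((-235 - 1*(-2443)) + 1/1875)*(a(70, 14) - 3409) = ((-235 - 1*(-2443)) + 1/1875)*((½ + 14 + 70) - 3409) = ((-235 + 2443) + 1/1875)*(169/2 - 3409) = (2208 + 1/1875)*(-6649/2) = (4140001/1875)*(-6649/2) = -27526866649/3750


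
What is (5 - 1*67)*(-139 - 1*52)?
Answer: 11842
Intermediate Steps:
(5 - 1*67)*(-139 - 1*52) = (5 - 67)*(-139 - 52) = -62*(-191) = 11842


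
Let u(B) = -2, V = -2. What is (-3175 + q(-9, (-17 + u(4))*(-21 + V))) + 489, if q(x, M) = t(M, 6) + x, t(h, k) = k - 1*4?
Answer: -2693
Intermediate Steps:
t(h, k) = -4 + k (t(h, k) = k - 4 = -4 + k)
q(x, M) = 2 + x (q(x, M) = (-4 + 6) + x = 2 + x)
(-3175 + q(-9, (-17 + u(4))*(-21 + V))) + 489 = (-3175 + (2 - 9)) + 489 = (-3175 - 7) + 489 = -3182 + 489 = -2693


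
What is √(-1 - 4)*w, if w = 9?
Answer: 9*I*√5 ≈ 20.125*I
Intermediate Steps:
√(-1 - 4)*w = √(-1 - 4)*9 = √(-5)*9 = (I*√5)*9 = 9*I*√5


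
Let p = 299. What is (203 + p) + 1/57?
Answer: 28615/57 ≈ 502.02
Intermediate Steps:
(203 + p) + 1/57 = (203 + 299) + 1/57 = 502 + 1/57 = 28615/57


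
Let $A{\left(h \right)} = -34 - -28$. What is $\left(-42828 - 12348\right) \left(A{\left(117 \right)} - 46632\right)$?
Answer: $2573298288$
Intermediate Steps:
$A{\left(h \right)} = -6$ ($A{\left(h \right)} = -34 + 28 = -6$)
$\left(-42828 - 12348\right) \left(A{\left(117 \right)} - 46632\right) = \left(-42828 - 12348\right) \left(-6 - 46632\right) = \left(-55176\right) \left(-46638\right) = 2573298288$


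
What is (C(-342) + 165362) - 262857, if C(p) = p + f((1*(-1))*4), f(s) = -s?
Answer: -97833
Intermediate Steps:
C(p) = 4 + p (C(p) = p - 1*(-1)*4 = p - (-1)*4 = p - 1*(-4) = p + 4 = 4 + p)
(C(-342) + 165362) - 262857 = ((4 - 342) + 165362) - 262857 = (-338 + 165362) - 262857 = 165024 - 262857 = -97833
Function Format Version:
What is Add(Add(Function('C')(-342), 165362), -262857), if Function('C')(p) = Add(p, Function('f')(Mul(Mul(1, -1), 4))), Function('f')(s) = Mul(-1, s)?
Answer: -97833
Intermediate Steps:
Function('C')(p) = Add(4, p) (Function('C')(p) = Add(p, Mul(-1, Mul(Mul(1, -1), 4))) = Add(p, Mul(-1, Mul(-1, 4))) = Add(p, Mul(-1, -4)) = Add(p, 4) = Add(4, p))
Add(Add(Function('C')(-342), 165362), -262857) = Add(Add(Add(4, -342), 165362), -262857) = Add(Add(-338, 165362), -262857) = Add(165024, -262857) = -97833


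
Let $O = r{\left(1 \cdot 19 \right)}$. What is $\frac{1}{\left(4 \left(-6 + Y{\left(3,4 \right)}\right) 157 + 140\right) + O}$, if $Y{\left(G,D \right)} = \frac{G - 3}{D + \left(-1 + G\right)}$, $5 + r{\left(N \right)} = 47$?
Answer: $- \frac{1}{3586} \approx -0.00027886$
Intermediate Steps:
$r{\left(N \right)} = 42$ ($r{\left(N \right)} = -5 + 47 = 42$)
$Y{\left(G,D \right)} = \frac{-3 + G}{-1 + D + G}$
$O = 42$
$\frac{1}{\left(4 \left(-6 + Y{\left(3,4 \right)}\right) 157 + 140\right) + O} = \frac{1}{\left(4 \left(-6 + \frac{-3 + 3}{-1 + 4 + 3}\right) 157 + 140\right) + 42} = \frac{1}{\left(4 \left(-6 + \frac{1}{6} \cdot 0\right) 157 + 140\right) + 42} = \frac{1}{\left(4 \left(-6 + 0\right) 157 + 140\right) + 42} = \frac{1}{\left(4 \left(-6\right) 157 + 140\right) + 42} = \frac{1}{\left(\left(-24\right) 157 + 140\right) + 42} = \frac{1}{\left(-3768 + 140\right) + 42} = \frac{1}{-3628 + 42} = \frac{1}{-3586} = - \frac{1}{3586}$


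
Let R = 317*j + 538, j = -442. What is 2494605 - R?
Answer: 2634181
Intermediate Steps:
R = -139576 (R = 317*(-442) + 538 = -140114 + 538 = -139576)
2494605 - R = 2494605 - 1*(-139576) = 2494605 + 139576 = 2634181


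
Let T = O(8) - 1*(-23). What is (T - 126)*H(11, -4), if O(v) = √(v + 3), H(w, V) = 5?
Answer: -515 + 5*√11 ≈ -498.42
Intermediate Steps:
O(v) = √(3 + v)
T = 23 + √11 (T = √(3 + 8) - 1*(-23) = √11 + 23 = 23 + √11 ≈ 26.317)
(T - 126)*H(11, -4) = ((23 + √11) - 126)*5 = (-103 + √11)*5 = -515 + 5*√11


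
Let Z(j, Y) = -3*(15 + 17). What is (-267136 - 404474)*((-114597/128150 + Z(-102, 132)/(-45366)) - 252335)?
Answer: 16420789403106269487/96894215 ≈ 1.6947e+11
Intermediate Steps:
Z(j, Y) = -96 (Z(j, Y) = -3*32 = -96)
(-267136 - 404474)*((-114597/128150 + Z(-102, 132)/(-45366)) - 252335) = (-267136 - 404474)*((-114597/128150 - 96/(-45366)) - 252335) = -671610*((-114597*1/128150 - 96*(-1/45366)) - 252335) = -671610*((-114597/128150 + 16/7561) - 252335) = -671610*(-864417517/968942150 - 252335) = -671610*(-244498881837767/968942150) = 16420789403106269487/96894215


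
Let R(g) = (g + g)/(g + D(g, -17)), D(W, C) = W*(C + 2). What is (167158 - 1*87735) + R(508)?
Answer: 555960/7 ≈ 79423.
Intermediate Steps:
D(W, C) = W*(2 + C)
R(g) = -⅐ (R(g) = (g + g)/(g + g*(2 - 17)) = (2*g)/(g + g*(-15)) = (2*g)/(g - 15*g) = (2*g)/((-14*g)) = (2*g)*(-1/(14*g)) = -⅐)
(167158 - 1*87735) + R(508) = (167158 - 1*87735) - ⅐ = (167158 - 87735) - ⅐ = 79423 - ⅐ = 555960/7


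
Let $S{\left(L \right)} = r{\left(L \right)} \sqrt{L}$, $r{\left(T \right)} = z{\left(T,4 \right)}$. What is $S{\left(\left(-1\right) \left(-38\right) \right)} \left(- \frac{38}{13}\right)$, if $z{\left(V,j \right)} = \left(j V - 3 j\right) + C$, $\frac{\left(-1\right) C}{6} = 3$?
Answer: $- \frac{4636 \sqrt{38}}{13} \approx -2198.3$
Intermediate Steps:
$C = -18$ ($C = \left(-6\right) 3 = -18$)
$z{\left(V,j \right)} = -18 - 3 j + V j$ ($z{\left(V,j \right)} = \left(j V - 3 j\right) - 18 = \left(V j - 3 j\right) - 18 = \left(- 3 j + V j\right) - 18 = -18 - 3 j + V j$)
$r{\left(T \right)} = -30 + 4 T$ ($r{\left(T \right)} = -18 - 12 + T 4 = -18 - 12 + 4 T = -30 + 4 T$)
$S{\left(L \right)} = \sqrt{L} \left(-30 + 4 L\right)$ ($S{\left(L \right)} = \left(-30 + 4 L\right) \sqrt{L} = \sqrt{L} \left(-30 + 4 L\right)$)
$S{\left(\left(-1\right) \left(-38\right) \right)} \left(- \frac{38}{13}\right) = \sqrt{\left(-1\right) \left(-38\right)} \left(-30 + 4 \left(\left(-1\right) \left(-38\right)\right)\right) \left(- \frac{38}{13}\right) = \sqrt{38} \left(-30 + 4 \cdot 38\right) \left(\left(-38\right) \frac{1}{13}\right) = \sqrt{38} \left(-30 + 152\right) \left(- \frac{38}{13}\right) = \sqrt{38} \cdot 122 \left(- \frac{38}{13}\right) = 122 \sqrt{38} \left(- \frac{38}{13}\right) = - \frac{4636 \sqrt{38}}{13}$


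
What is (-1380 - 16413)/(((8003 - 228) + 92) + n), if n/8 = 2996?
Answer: -17793/31835 ≈ -0.55891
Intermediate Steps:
n = 23968 (n = 8*2996 = 23968)
(-1380 - 16413)/(((8003 - 228) + 92) + n) = (-1380 - 16413)/(((8003 - 228) + 92) + 23968) = -17793/((7775 + 92) + 23968) = -17793/(7867 + 23968) = -17793/31835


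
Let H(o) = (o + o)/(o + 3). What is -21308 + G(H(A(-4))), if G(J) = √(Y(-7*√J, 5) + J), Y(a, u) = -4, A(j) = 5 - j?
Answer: -21308 + I*√10/2 ≈ -21308.0 + 1.5811*I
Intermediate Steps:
H(o) = 2*o/(3 + o) (H(o) = (2*o)/(3 + o) = 2*o/(3 + o))
G(J) = √(-4 + J)
-21308 + G(H(A(-4))) = -21308 + √(-4 + 2*(5 - 1*(-4))/(3 + (5 - 1*(-4)))) = -21308 + √(-4 + 2*(5 + 4)/(3 + (5 + 4))) = -21308 + √(-4 + 2*9/(3 + 9)) = -21308 + √(-4 + 2*9/12) = -21308 + √(-4 + 2*9*(1/12)) = -21308 + √(-4 + 3/2) = -21308 + √(-5/2) = -21308 + I*√10/2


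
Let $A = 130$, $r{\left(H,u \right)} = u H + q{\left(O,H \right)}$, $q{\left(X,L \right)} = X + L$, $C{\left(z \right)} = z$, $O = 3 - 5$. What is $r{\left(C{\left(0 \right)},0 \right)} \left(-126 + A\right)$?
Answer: $-8$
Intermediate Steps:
$O = -2$ ($O = 3 - 5 = -2$)
$q{\left(X,L \right)} = L + X$
$r{\left(H,u \right)} = -2 + H + H u$ ($r{\left(H,u \right)} = u H + \left(H - 2\right) = H u + \left(-2 + H\right) = -2 + H + H u$)
$r{\left(C{\left(0 \right)},0 \right)} \left(-126 + A\right) = \left(-2 + 0 + 0 \cdot 0\right) \left(-126 + 130\right) = \left(-2 + 0 + 0\right) 4 = \left(-2\right) 4 = -8$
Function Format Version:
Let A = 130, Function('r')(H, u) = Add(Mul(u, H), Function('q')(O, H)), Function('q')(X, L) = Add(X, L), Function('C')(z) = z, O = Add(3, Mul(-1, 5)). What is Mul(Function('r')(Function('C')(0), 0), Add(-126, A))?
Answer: -8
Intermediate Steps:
O = -2 (O = Add(3, -5) = -2)
Function('q')(X, L) = Add(L, X)
Function('r')(H, u) = Add(-2, H, Mul(H, u)) (Function('r')(H, u) = Add(Mul(u, H), Add(H, -2)) = Add(Mul(H, u), Add(-2, H)) = Add(-2, H, Mul(H, u)))
Mul(Function('r')(Function('C')(0), 0), Add(-126, A)) = Mul(Add(-2, 0, Mul(0, 0)), Add(-126, 130)) = Mul(Add(-2, 0, 0), 4) = Mul(-2, 4) = -8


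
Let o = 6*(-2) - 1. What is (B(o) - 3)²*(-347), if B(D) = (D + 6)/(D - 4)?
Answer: -671792/289 ≈ -2324.5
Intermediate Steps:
o = -13 (o = -12 - 1 = -13)
B(D) = (6 + D)/(-4 + D)
(B(o) - 3)²*(-347) = ((6 - 13)/(-4 - 13) - 3)²*(-347) = (-7/(-17) - 3)²*(-347) = (-1/17*(-7) - 3)²*(-347) = (7/17 - 3)²*(-347) = (-44/17)²*(-347) = (1936/289)*(-347) = -671792/289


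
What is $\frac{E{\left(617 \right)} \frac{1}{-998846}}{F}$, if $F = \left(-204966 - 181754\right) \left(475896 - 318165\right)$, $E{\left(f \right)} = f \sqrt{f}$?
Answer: $\frac{617 \sqrt{617}}{60927340936902720} \approx 2.5154 \cdot 10^{-13}$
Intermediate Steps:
$E{\left(f \right)} = f^{\frac{3}{2}}$
$F = -60997732320$ ($F = \left(-386720\right) 157731 = -60997732320$)
$\frac{E{\left(617 \right)} \frac{1}{-998846}}{F} = \frac{617^{\frac{3}{2}} \frac{1}{-998846}}{-60997732320} = 617 \sqrt{617} \left(- \frac{1}{998846}\right) \left(- \frac{1}{60997732320}\right) = - \frac{617 \sqrt{617}}{998846} \left(- \frac{1}{60997732320}\right) = \frac{617 \sqrt{617}}{60927340936902720}$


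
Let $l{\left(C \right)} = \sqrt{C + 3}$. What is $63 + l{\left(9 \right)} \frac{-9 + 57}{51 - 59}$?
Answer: $63 - 12 \sqrt{3} \approx 42.215$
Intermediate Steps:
$l{\left(C \right)} = \sqrt{3 + C}$
$63 + l{\left(9 \right)} \frac{-9 + 57}{51 - 59} = 63 + \sqrt{3 + 9} \frac{-9 + 57}{51 - 59} = 63 + \sqrt{12} \frac{48}{-8} = 63 + 2 \sqrt{3} \cdot 48 \left(- \frac{1}{8}\right) = 63 + 2 \sqrt{3} \left(-6\right) = 63 - 12 \sqrt{3}$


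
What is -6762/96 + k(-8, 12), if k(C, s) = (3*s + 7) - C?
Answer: -311/16 ≈ -19.438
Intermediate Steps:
k(C, s) = 7 - C + 3*s (k(C, s) = (7 + 3*s) - C = 7 - C + 3*s)
-6762/96 + k(-8, 12) = -6762/96 + (7 - 1*(-8) + 3*12) = -6762/96 + (7 + 8 + 36) = -46*49/32 + 51 = -1127/16 + 51 = -311/16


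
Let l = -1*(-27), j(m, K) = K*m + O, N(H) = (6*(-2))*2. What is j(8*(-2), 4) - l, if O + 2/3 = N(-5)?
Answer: -347/3 ≈ -115.67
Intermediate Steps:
N(H) = -24 (N(H) = -12*2 = -24)
O = -74/3 (O = -⅔ - 24 = -74/3 ≈ -24.667)
j(m, K) = -74/3 + K*m (j(m, K) = K*m - 74/3 = -74/3 + K*m)
l = 27
j(8*(-2), 4) - l = (-74/3 + 4*(8*(-2))) - 1*27 = (-74/3 + 4*(-16)) - 27 = (-74/3 - 64) - 27 = -266/3 - 27 = -347/3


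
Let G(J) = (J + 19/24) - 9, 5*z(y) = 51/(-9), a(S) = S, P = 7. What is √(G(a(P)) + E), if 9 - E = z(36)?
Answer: √3570/20 ≈ 2.9875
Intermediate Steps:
z(y) = -17/15 (z(y) = (51/(-9))/5 = (51*(-⅑))/5 = (⅕)*(-17/3) = -17/15)
E = 152/15 (E = 9 - 1*(-17/15) = 9 + 17/15 = 152/15 ≈ 10.133)
G(J) = -197/24 + J (G(J) = (J + 19*(1/24)) - 9 = (J + 19/24) - 9 = (19/24 + J) - 9 = -197/24 + J)
√(G(a(P)) + E) = √((-197/24 + 7) + 152/15) = √(-29/24 + 152/15) = √(357/40) = √3570/20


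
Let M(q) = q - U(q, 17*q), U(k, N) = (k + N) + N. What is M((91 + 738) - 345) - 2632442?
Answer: -2648898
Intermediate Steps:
U(k, N) = k + 2*N (U(k, N) = (N + k) + N = k + 2*N)
M(q) = -34*q (M(q) = q - (q + 2*(17*q)) = q - (q + 34*q) = q - 35*q = -34*q)
M((91 + 738) - 345) - 2632442 = -34*((91 + 738) - 345) - 2632442 = -34*(829 - 345) - 2632442 = -34*484 - 2632442 = -16456 - 2632442 = -2648898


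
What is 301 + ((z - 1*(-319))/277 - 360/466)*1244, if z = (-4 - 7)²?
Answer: 84935881/64541 ≈ 1316.0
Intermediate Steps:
z = 121 (z = (-11)² = 121)
301 + ((z - 1*(-319))/277 - 360/466)*1244 = 301 + ((121 - 1*(-319))/277 - 360/466)*1244 = 301 + ((121 + 319)*(1/277) - 360*1/466)*1244 = 301 + (440*(1/277) - 180/233)*1244 = 301 + (440/277 - 180/233)*1244 = 301 + (52660/64541)*1244 = 301 + 65509040/64541 = 84935881/64541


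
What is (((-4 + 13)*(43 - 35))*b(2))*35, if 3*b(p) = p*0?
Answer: 0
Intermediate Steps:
b(p) = 0 (b(p) = (p*0)/3 = (⅓)*0 = 0)
(((-4 + 13)*(43 - 35))*b(2))*35 = (((-4 + 13)*(43 - 35))*0)*35 = ((9*8)*0)*35 = (72*0)*35 = 0*35 = 0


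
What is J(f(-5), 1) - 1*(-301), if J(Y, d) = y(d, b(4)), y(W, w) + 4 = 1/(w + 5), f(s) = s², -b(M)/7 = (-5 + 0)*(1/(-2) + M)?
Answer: 75737/255 ≈ 297.01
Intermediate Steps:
b(M) = -35/2 + 35*M (b(M) = -7*(-5 + 0)*(1/(-2) + M) = -(-35)*(-½ + M) = -7*(5/2 - 5*M) = -35/2 + 35*M)
y(W, w) = -4 + 1/(5 + w) (y(W, w) = -4 + 1/(w + 5) = -4 + 1/(5 + w))
J(Y, d) = -1018/255 (J(Y, d) = (-19 - 4*(-35/2 + 35*4))/(5 + (-35/2 + 35*4)) = (-19 - 4*(-35/2 + 140))/(5 + (-35/2 + 140)) = (-19 - 4*245/2)/(5 + 245/2) = (-19 - 490)/(255/2) = (2/255)*(-509) = -1018/255)
J(f(-5), 1) - 1*(-301) = -1018/255 - 1*(-301) = -1018/255 + 301 = 75737/255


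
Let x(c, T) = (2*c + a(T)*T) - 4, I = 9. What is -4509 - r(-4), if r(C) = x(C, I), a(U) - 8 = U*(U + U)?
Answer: -6027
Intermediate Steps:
a(U) = 8 + 2*U² (a(U) = 8 + U*(U + U) = 8 + U*(2*U) = 8 + 2*U²)
x(c, T) = -4 + 2*c + T*(8 + 2*T²) (x(c, T) = (2*c + (8 + 2*T²)*T) - 4 = (2*c + T*(8 + 2*T²)) - 4 = -4 + 2*c + T*(8 + 2*T²))
r(C) = 1526 + 2*C (r(C) = -4 + 2*C + 2*9*(4 + 9²) = -4 + 2*C + 2*9*(4 + 81) = -4 + 2*C + 2*9*85 = -4 + 2*C + 1530 = 1526 + 2*C)
-4509 - r(-4) = -4509 - (1526 + 2*(-4)) = -4509 - (1526 - 8) = -4509 - 1*1518 = -4509 - 1518 = -6027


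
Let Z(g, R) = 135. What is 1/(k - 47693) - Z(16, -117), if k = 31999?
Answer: -2118691/15694 ≈ -135.00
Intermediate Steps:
1/(k - 47693) - Z(16, -117) = 1/(31999 - 47693) - 1*135 = 1/(-15694) - 135 = -1/15694 - 135 = -2118691/15694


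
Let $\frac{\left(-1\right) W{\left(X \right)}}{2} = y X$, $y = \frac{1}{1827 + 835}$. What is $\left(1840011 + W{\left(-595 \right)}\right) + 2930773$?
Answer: $\frac{6349914099}{1331} \approx 4.7708 \cdot 10^{6}$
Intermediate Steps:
$y = \frac{1}{2662} \approx 0.00037566$
$W{\left(X \right)} = - \frac{X}{1331}$ ($W{\left(X \right)} = - 2 \frac{X}{2662} = - \frac{X}{1331}$)
$\left(1840011 + W{\left(-595 \right)}\right) + 2930773 = \left(1840011 - - \frac{595}{1331}\right) + 2930773 = \left(1840011 + \frac{595}{1331}\right) + 2930773 = \frac{2449055236}{1331} + 2930773 = \frac{6349914099}{1331}$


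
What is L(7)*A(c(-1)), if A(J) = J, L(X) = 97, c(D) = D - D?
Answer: 0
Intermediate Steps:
c(D) = 0
L(7)*A(c(-1)) = 97*0 = 0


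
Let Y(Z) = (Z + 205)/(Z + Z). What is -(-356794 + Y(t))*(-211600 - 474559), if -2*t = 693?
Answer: -339316741961959/1386 ≈ -2.4482e+11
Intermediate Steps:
t = -693/2 (t = -½*693 = -693/2 ≈ -346.50)
Y(Z) = (205 + Z)/(2*Z) (Y(Z) = (205 + Z)/((2*Z)) = (205 + Z)*(1/(2*Z)) = (205 + Z)/(2*Z))
-(-356794 + Y(t))*(-211600 - 474559) = -(-356794 + (205 - 693/2)/(2*(-693/2)))*(-211600 - 474559) = -(-356794 + (½)*(-2/693)*(-283/2))*(-686159) = -(-356794 + 283/1386)*(-686159) = -(-494516201)*(-686159)/1386 = -1*339316741961959/1386 = -339316741961959/1386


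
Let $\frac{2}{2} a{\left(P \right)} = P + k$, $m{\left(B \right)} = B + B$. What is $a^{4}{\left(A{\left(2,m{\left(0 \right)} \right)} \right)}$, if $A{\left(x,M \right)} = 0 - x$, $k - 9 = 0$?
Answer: $2401$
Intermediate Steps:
$k = 9$ ($k = 9 + 0 = 9$)
$m{\left(B \right)} = 2 B$
$A{\left(x,M \right)} = - x$
$a{\left(P \right)} = 9 + P$ ($a{\left(P \right)} = P + 9 = 9 + P$)
$a^{4}{\left(A{\left(2,m{\left(0 \right)} \right)} \right)} = \left(9 - 2\right)^{4} = 7^{4} = 2401$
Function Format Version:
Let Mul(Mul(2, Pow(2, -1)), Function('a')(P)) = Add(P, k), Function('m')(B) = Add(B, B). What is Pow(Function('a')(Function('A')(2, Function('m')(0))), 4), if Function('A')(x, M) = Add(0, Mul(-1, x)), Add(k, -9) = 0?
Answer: 2401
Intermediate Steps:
k = 9 (k = Add(9, 0) = 9)
Function('m')(B) = Mul(2, B)
Function('A')(x, M) = Mul(-1, x)
Function('a')(P) = Add(9, P) (Function('a')(P) = Add(P, 9) = Add(9, P))
Pow(Function('a')(Function('A')(2, Function('m')(0))), 4) = Pow(Add(9, Mul(-1, 2)), 4) = Pow(Add(9, -2), 4) = Pow(7, 4) = 2401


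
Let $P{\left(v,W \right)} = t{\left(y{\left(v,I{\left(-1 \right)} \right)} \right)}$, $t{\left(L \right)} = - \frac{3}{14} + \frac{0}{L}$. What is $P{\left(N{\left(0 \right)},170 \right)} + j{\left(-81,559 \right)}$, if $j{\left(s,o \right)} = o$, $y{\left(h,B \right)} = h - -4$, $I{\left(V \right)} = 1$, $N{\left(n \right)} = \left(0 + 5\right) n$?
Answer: $\frac{7823}{14} \approx 558.79$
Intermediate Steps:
$N{\left(n \right)} = 5 n$
$y{\left(h,B \right)} = 4 + h$ ($y{\left(h,B \right)} = h + 4 = 4 + h$)
$t{\left(L \right)} = - \frac{3}{14}$ ($t{\left(L \right)} = \left(-3\right) \frac{1}{14} + 0 = - \frac{3}{14} + 0 = - \frac{3}{14}$)
$P{\left(v,W \right)} = - \frac{3}{14}$
$P{\left(N{\left(0 \right)},170 \right)} + j{\left(-81,559 \right)} = - \frac{3}{14} + 559 = \frac{7823}{14}$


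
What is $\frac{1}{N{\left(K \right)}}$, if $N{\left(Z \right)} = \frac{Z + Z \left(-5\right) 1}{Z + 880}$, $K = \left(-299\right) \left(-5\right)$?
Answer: $- \frac{475}{1196} \approx -0.39716$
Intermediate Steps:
$K = 1495$
$N{\left(Z \right)} = - \frac{4 Z}{880 + Z}$ ($N{\left(Z \right)} = \frac{Z + - 5 Z 1}{880 + Z} = \frac{Z - 5 Z}{880 + Z} = \frac{\left(-4\right) Z}{880 + Z} = - \frac{4 Z}{880 + Z}$)
$\frac{1}{N{\left(K \right)}} = \frac{1}{\left(-4\right) 1495 \frac{1}{880 + 1495}} = \frac{1}{\left(-4\right) 1495 \cdot \frac{1}{2375}} = \frac{1}{- \frac{1196}{475}} = - \frac{475}{1196}$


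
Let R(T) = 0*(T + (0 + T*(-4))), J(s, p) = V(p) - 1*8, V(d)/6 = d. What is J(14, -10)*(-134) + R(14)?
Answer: 9112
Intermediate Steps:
V(d) = 6*d
J(s, p) = -8 + 6*p (J(s, p) = 6*p - 1*8 = 6*p - 8 = -8 + 6*p)
R(T) = 0 (R(T) = 0*(T + (0 - 4*T)) = 0*(T - 4*T) = 0*(-3*T) = 0)
J(14, -10)*(-134) + R(14) = (-8 + 6*(-10))*(-134) + 0 = (-8 - 60)*(-134) + 0 = -68*(-134) + 0 = 9112 + 0 = 9112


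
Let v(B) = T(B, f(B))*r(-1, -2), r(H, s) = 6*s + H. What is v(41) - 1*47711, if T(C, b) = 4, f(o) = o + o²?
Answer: -47763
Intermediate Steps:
r(H, s) = H + 6*s
v(B) = -52 (v(B) = 4*(-1 + 6*(-2)) = 4*(-1 - 12) = 4*(-13) = -52)
v(41) - 1*47711 = -52 - 1*47711 = -52 - 47711 = -47763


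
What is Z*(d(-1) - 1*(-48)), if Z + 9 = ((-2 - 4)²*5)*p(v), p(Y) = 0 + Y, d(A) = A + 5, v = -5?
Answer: -47268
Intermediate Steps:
d(A) = 5 + A
p(Y) = Y
Z = -909 (Z = -9 + ((-2 - 4)²*5)*(-5) = -9 + ((-6)²*5)*(-5) = -9 + (36*5)*(-5) = -9 + 180*(-5) = -9 - 900 = -909)
Z*(d(-1) - 1*(-48)) = -909*((5 - 1) - 1*(-48)) = -909*(4 + 48) = -909*52 = -47268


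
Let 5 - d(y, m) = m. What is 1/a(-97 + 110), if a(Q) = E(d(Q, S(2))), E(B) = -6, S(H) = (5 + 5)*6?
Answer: -1/6 ≈ -0.16667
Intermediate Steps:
S(H) = 60 (S(H) = 10*6 = 60)
d(y, m) = 5 - m
a(Q) = -6
1/a(-97 + 110) = 1/(-6) = -1/6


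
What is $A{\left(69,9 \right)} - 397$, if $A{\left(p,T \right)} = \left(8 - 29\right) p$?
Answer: $-1846$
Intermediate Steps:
$A{\left(p,T \right)} = - 21 p$ ($A{\left(p,T \right)} = \left(8 - 29\right) p = - 21 p$)
$A{\left(69,9 \right)} - 397 = \left(-21\right) 69 - 397 = -1449 - 397 = -1846$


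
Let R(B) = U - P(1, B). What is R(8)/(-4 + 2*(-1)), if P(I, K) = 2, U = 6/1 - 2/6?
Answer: -11/18 ≈ -0.61111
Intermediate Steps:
U = 17/3 (U = 6*1 - 2*⅙ = 6 - ⅓ = 17/3 ≈ 5.6667)
R(B) = 11/3 (R(B) = 17/3 - 1*2 = 17/3 - 2 = 11/3)
R(8)/(-4 + 2*(-1)) = 11/(3*(-4 + 2*(-1))) = 11/(3*(-4 - 2)) = (11/3)/(-6) = (11/3)*(-⅙) = -11/18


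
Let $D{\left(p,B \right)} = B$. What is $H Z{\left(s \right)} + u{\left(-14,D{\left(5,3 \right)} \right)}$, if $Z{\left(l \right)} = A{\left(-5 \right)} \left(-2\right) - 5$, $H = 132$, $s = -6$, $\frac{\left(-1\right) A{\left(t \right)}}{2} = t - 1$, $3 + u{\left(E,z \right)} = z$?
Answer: $-3828$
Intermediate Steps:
$u{\left(E,z \right)} = -3 + z$
$A{\left(t \right)} = 2 - 2 t$ ($A{\left(t \right)} = - 2 \left(t - 1\right) = - 2 \left(-1 + t\right) = 2 - 2 t$)
$Z{\left(l \right)} = -29$ ($Z{\left(l \right)} = \left(2 - -10\right) \left(-2\right) - 5 = \left(2 + 10\right) \left(-2\right) - 5 = 12 \left(-2\right) - 5 = -24 - 5 = -29$)
$H Z{\left(s \right)} + u{\left(-14,D{\left(5,3 \right)} \right)} = 132 \left(-29\right) + \left(-3 + 3\right) = -3828 + 0 = -3828$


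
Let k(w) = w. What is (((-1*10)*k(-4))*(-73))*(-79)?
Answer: 230680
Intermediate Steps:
(((-1*10)*k(-4))*(-73))*(-79) = ((-1*10*(-4))*(-73))*(-79) = (-10*(-4)*(-73))*(-79) = (40*(-73))*(-79) = -2920*(-79) = 230680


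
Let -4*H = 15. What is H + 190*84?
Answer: 63825/4 ≈ 15956.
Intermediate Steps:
H = -15/4 (H = -1/4*15 = -15/4 ≈ -3.7500)
H + 190*84 = -15/4 + 190*84 = -15/4 + 15960 = 63825/4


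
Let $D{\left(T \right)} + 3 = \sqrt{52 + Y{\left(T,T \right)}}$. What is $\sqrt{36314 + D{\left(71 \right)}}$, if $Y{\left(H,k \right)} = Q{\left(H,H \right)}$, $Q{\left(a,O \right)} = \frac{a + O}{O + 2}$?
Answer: $\frac{\sqrt{193501319 + 73 \sqrt{287474}}}{73} \approx 190.57$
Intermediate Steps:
$Q{\left(a,O \right)} = \frac{O + a}{2 + O}$
$Y{\left(H,k \right)} = \frac{2 H}{2 + H}$ ($Y{\left(H,k \right)} = \frac{H + H}{2 + H} = \frac{2 H}{2 + H}$)
$D{\left(T \right)} = -3 + \sqrt{52 + \frac{2 T}{2 + T}}$
$\sqrt{36314 + D{\left(71 \right)}} = \sqrt{36314 - \left(3 - \sqrt{2} \sqrt{\frac{52 + 27 \cdot 71}{2 + 71}}\right)} = \sqrt{36314 - \left(3 - \sqrt{2} \sqrt{\frac{52 + 1917}{73}}\right)} = \sqrt{36314 - \left(3 - \sqrt{2} \sqrt{\frac{1}{73} \cdot 1969}\right)} = \sqrt{36314 - \left(3 - \sqrt{2} \sqrt{\frac{1969}{73}}\right)} = \sqrt{36314 - \left(3 - \sqrt{2} \frac{\sqrt{143737}}{73}\right)} = \sqrt{36314 - \left(3 - \frac{\sqrt{287474}}{73}\right)} = \sqrt{36311 + \frac{\sqrt{287474}}{73}}$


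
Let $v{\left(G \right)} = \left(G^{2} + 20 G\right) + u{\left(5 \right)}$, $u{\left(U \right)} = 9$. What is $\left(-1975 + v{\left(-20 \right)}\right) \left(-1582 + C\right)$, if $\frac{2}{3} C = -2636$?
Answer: $10883776$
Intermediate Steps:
$C = -3954$ ($C = \frac{3}{2} \left(-2636\right) = -3954$)
$v{\left(G \right)} = 9 + G^{2} + 20 G$ ($v{\left(G \right)} = \left(G^{2} + 20 G\right) + 9 = 9 + G^{2} + 20 G$)
$\left(-1975 + v{\left(-20 \right)}\right) \left(-1582 + C\right) = \left(-1975 + \left(9 + \left(-20\right)^{2} + 20 \left(-20\right)\right)\right) \left(-1582 - 3954\right) = \left(-1975 + \left(9 + 400 - 400\right)\right) \left(-5536\right) = \left(-1975 + 9\right) \left(-5536\right) = \left(-1966\right) \left(-5536\right) = 10883776$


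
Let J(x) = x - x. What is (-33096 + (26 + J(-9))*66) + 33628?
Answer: 2248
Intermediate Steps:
J(x) = 0
(-33096 + (26 + J(-9))*66) + 33628 = (-33096 + (26 + 0)*66) + 33628 = (-33096 + 26*66) + 33628 = (-33096 + 1716) + 33628 = -31380 + 33628 = 2248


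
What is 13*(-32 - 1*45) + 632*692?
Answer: 436343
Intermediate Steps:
13*(-32 - 1*45) + 632*692 = 13*(-32 - 45) + 437344 = 13*(-77) + 437344 = -1001 + 437344 = 436343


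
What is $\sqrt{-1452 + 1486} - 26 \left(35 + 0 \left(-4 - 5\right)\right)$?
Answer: $-910 + \sqrt{34} \approx -904.17$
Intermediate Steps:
$\sqrt{-1452 + 1486} - 26 \left(35 + 0 \left(-4 - 5\right)\right) = \sqrt{34} - 26 \left(35 + 0 \left(-9\right)\right) = \sqrt{34} - 26 \left(35 + 0\right) = \sqrt{34} - 26 \cdot 35 = \sqrt{34} - 910 = -910 + \sqrt{34}$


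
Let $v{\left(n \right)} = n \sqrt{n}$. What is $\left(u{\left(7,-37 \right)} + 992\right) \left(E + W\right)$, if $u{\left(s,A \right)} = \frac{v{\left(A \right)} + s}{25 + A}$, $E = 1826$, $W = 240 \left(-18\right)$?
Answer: $- \frac{14835559}{6} - \frac{46139 i \sqrt{37}}{6} \approx -2.4726 \cdot 10^{6} - 46775.0 i$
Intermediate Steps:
$W = -4320$
$v{\left(n \right)} = n^{\frac{3}{2}}$
$u{\left(s,A \right)} = \frac{s + A^{\frac{3}{2}}}{25 + A}$ ($u{\left(s,A \right)} = \frac{A^{\frac{3}{2}} + s}{25 + A} = \frac{s + A^{\frac{3}{2}}}{25 + A}$)
$\left(u{\left(7,-37 \right)} + 992\right) \left(E + W\right) = \left(\frac{7 + \left(-37\right)^{\frac{3}{2}}}{25 - 37} + 992\right) \left(1826 - 4320\right) = \left(\frac{7 - 37 i \sqrt{37}}{-12} + 992\right) \left(-2494\right) = \left(- \frac{7 - 37 i \sqrt{37}}{12} + 992\right) \left(-2494\right) = \left(\left(- \frac{7}{12} + \frac{37 i \sqrt{37}}{12}\right) + 992\right) \left(-2494\right) = \left(\frac{11897}{12} + \frac{37 i \sqrt{37}}{12}\right) \left(-2494\right) = - \frac{14835559}{6} - \frac{46139 i \sqrt{37}}{6}$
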